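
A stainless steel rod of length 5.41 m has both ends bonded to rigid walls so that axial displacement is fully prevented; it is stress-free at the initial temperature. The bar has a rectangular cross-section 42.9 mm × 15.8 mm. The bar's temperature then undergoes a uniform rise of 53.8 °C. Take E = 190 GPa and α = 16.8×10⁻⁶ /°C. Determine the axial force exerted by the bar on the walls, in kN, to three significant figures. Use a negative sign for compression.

-116 kN

Free thermal expansion αLΔT = 16.8e-6 · 5410 · 53.8 = 4.89 mm.
The walls impose strain ε = −(4.89)/5410 = -9.0384e-04; σ = Eε = 190000 · -9.0384e-04 = -171.7 MPa.
Wall reaction R = σ·A = -171.7·677.8 = -116400 N = -116.4 kN.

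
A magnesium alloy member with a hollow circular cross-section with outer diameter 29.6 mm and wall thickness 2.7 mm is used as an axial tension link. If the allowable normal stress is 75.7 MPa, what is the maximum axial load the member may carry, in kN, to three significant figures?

17.3 kN

A = 228.2 mm².
P_max = σ_allow · A = 75.7 · 228.2 = 17270 N = 17.27 kN.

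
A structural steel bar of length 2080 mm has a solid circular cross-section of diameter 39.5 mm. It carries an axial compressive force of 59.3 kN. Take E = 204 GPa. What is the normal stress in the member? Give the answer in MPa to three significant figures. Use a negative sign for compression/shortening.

-48.4 MPa

A = 1225 mm².
σ = N/A = -59300/1225 = -48.39 MPa.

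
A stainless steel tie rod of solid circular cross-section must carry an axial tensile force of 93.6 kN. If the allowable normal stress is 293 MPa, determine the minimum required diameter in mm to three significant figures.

20.2 mm

Required area A ≥ P/σ_allow = 93600/293 = 319.5 mm².
For a solid circular section, d ≥ √(4A/π) = 20.17 mm.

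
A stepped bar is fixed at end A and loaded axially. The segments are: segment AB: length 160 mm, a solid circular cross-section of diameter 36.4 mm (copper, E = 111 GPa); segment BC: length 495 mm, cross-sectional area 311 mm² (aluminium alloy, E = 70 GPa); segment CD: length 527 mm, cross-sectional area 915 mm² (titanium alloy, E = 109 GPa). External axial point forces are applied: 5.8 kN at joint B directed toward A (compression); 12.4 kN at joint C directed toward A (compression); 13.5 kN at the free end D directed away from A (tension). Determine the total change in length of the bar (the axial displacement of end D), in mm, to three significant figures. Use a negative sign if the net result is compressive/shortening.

0.0898 mm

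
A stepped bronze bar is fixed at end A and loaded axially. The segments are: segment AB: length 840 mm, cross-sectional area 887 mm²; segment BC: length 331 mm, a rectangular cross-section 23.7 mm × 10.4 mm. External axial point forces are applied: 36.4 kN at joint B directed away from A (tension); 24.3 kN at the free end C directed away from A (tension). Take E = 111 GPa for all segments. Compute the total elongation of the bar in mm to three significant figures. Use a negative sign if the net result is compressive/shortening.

0.812 mm

Internal axial forces (sectioning from the free end, tension +): N_BC = 24.3 kN, N_AB = 60.7 kN.
A_BC = 246.5 mm².
δ_AB = 60700·840/(887·111000) = 0.5179 mm
δ_BC = 24300·331/(246.5·111000) = 0.294 mm
δ = Σδ_i = 0.8119 mm.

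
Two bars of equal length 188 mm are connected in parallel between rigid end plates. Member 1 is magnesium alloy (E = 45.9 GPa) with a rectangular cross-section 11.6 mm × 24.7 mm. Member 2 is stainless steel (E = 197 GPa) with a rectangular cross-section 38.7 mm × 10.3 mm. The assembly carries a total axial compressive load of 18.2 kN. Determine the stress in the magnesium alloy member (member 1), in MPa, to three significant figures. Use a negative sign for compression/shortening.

A_1 = 286.5 mm².
A_2 = 398.6 mm².
Equal strain + equilibrium ⇒ each member carries load in proportion to AE: A₁E₁ = 13150000 N, A₂E₂ = 78530000 N, ΣAE = 91680000 N.
σ₁ = P·E₁/ΣAE = -18200·45900/91680000 = -9.112 MPa.

-9.11 MPa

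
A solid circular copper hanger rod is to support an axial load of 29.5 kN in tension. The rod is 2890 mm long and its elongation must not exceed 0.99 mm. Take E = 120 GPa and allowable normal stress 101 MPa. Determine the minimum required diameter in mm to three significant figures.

Required area A ≥ P/σ_allow = 29500/101 = 292.1 mm².
For a solid circular section, d ≥ √(4A/π) = 19.28 mm.
Elongation limit: A ≥ PL/(Eδ_allow) = 29500·2890/(120000·0.99) = 717.6 mm² ⇒ d ≥ 30.23 mm.
The elongation limit governs.

30.2 mm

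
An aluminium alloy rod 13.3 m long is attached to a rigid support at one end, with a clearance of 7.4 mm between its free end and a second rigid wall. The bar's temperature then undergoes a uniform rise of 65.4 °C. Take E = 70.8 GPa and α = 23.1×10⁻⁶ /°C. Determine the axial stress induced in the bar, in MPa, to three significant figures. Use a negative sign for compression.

-67.6 MPa

Free thermal expansion αLΔT = 23.1e-6 · 13300 · 65.4 = 20.09 mm.
The walls engage after the gap closes; constrained expansion = 20.09 − 7.4 = 12.69 mm.
The walls impose strain ε = −(12.69)/13300 = -9.5435e-04; σ = Eε = 70800 · -9.5435e-04 = -67.57 MPa.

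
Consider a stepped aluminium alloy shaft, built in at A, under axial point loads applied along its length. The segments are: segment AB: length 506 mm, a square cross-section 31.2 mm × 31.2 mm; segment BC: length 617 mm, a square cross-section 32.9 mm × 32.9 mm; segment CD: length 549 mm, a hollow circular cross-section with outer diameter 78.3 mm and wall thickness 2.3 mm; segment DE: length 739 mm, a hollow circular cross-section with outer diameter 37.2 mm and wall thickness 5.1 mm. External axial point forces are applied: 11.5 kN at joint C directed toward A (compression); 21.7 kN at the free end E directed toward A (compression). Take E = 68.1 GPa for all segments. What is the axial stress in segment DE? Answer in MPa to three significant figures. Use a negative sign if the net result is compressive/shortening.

-42.2 MPa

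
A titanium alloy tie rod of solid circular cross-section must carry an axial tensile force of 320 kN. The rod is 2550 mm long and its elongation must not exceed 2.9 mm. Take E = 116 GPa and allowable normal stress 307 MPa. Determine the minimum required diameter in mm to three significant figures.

55.6 mm

Required area A ≥ P/σ_allow = 320000/307 = 1042 mm².
For a solid circular section, d ≥ √(4A/π) = 36.43 mm.
Elongation limit: A ≥ PL/(Eδ_allow) = 320000·2550/(116000·2.9) = 2426 mm² ⇒ d ≥ 55.57 mm.
The elongation limit governs.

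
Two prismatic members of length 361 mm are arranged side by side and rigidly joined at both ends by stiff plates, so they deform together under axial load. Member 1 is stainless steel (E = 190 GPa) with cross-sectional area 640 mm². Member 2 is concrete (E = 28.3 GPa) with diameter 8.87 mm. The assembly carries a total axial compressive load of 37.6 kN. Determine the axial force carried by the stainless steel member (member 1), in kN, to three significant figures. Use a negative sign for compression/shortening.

A_2 = 61.79 mm².
Equal strain + equilibrium ⇒ each member carries load in proportion to AE: A₁E₁ = 121600000 N, A₂E₂ = 1749000 N, ΣAE = 123300000 N.
F₁ = P·A₁E₁/ΣAE = -37600·121600000/123300000 = -37070 N.

-37.1 kN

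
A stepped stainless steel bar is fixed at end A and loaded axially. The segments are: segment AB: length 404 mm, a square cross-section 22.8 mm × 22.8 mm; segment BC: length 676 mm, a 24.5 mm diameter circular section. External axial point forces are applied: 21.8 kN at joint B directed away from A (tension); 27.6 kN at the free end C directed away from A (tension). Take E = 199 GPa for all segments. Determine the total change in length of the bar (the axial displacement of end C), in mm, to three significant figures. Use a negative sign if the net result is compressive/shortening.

0.392 mm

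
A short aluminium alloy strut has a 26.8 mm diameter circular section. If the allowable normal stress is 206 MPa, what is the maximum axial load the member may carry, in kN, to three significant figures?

116 kN

A = 564.1 mm².
P_max = σ_allow · A = 206 · 564.1 = 116200 N = 116.2 kN.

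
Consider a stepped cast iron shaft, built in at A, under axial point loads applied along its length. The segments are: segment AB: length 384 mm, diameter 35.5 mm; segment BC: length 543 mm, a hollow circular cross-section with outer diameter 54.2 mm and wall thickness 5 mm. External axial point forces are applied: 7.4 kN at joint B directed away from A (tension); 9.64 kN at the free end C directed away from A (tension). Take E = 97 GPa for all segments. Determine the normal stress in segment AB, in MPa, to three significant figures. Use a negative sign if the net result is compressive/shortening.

17.2 MPa

Internal axial forces (sectioning from the free end, tension +): N_BC = 9.64 kN, N_AB = 17.04 kN.
A_AB = 989.8 mm².
σ_AB = N_AB/A_AB = 17040/989.8 = 17.22 MPa.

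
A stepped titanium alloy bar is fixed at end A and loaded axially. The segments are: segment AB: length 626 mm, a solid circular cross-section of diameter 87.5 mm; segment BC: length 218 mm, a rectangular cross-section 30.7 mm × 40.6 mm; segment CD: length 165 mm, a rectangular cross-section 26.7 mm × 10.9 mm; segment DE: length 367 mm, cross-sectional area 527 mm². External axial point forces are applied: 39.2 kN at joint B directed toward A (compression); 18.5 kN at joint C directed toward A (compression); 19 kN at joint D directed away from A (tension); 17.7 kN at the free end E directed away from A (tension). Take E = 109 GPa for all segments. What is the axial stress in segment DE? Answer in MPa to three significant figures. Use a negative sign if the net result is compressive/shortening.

33.6 MPa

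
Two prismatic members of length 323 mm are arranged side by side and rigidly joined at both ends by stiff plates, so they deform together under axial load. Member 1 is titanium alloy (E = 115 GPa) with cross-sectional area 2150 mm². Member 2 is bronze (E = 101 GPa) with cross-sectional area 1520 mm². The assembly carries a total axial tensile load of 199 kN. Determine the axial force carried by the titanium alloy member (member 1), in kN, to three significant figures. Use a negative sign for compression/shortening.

123 kN

Equal strain + equilibrium ⇒ each member carries load in proportion to AE: A₁E₁ = 247200000 N, A₂E₂ = 153500000 N, ΣAE = 400800000 N.
F₁ = P·A₁E₁/ΣAE = 199000·247200000/400800000 = 122800 N.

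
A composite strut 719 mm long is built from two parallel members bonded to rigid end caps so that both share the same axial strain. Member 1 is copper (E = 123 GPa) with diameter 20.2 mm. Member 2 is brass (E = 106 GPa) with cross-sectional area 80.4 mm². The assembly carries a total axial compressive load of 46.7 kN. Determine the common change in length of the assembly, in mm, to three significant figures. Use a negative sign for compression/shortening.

A_1 = 320.5 mm².
Equal strain + equilibrium ⇒ each member carries load in proportion to AE: A₁E₁ = 39420000 N, A₂E₂ = 8522000 N, ΣAE = 47940000 N.
δ = PL/ΣAE = -46700·719/47940000 = -0.7004 mm.

-0.700 mm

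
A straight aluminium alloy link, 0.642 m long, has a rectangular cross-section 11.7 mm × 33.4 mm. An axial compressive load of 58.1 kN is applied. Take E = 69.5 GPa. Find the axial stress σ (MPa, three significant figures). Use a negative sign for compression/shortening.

A = 390.8 mm².
σ = N/A = -58100/390.8 = -148.7 MPa.

-149 MPa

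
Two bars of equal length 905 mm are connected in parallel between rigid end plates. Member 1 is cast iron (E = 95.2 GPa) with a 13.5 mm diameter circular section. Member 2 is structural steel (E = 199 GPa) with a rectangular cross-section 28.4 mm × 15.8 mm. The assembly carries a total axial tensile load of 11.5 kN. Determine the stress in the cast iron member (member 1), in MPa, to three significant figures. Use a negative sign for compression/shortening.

A_1 = 143.1 mm².
A_2 = 448.7 mm².
Equal strain + equilibrium ⇒ each member carries load in proportion to AE: A₁E₁ = 13630000 N, A₂E₂ = 89300000 N, ΣAE = 102900000 N.
σ₁ = P·E₁/ΣAE = 11500·95200/102900000 = 10.64 MPa.

10.6 MPa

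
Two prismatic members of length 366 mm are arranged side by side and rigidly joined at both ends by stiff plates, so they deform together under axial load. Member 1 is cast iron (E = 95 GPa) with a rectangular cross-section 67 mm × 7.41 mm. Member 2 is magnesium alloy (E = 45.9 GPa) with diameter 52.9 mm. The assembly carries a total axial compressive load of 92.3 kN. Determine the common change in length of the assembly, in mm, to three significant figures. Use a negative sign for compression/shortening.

-0.228 mm

A_1 = 496.5 mm².
A_2 = 2198 mm².
Equal strain + equilibrium ⇒ each member carries load in proportion to AE: A₁E₁ = 47160000 N, A₂E₂ = 100900000 N, ΣAE = 148000000 N.
δ = PL/ΣAE = -92300·366/148000000 = -0.2282 mm.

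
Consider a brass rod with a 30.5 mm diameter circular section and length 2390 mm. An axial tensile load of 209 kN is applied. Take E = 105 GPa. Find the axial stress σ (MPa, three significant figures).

A = 730.6 mm².
σ = N/A = 209000/730.6 = 286.1 MPa.

286 MPa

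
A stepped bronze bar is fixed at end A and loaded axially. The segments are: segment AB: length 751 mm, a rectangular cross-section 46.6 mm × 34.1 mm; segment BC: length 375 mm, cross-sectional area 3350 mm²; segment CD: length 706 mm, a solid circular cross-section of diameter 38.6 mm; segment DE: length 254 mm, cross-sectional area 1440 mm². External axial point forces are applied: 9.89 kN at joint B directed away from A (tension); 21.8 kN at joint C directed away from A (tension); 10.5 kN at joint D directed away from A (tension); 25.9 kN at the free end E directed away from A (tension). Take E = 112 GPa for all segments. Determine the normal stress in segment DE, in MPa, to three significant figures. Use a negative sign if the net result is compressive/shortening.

Internal axial forces (sectioning from the free end, tension +): N_DE = 25.9 kN, N_CD = 36.4 kN, N_BC = 58.2 kN, N_AB = 68.09 kN.
σ_DE = N_DE/A_DE = 25900/1440 = 17.99 MPa.

18.0 MPa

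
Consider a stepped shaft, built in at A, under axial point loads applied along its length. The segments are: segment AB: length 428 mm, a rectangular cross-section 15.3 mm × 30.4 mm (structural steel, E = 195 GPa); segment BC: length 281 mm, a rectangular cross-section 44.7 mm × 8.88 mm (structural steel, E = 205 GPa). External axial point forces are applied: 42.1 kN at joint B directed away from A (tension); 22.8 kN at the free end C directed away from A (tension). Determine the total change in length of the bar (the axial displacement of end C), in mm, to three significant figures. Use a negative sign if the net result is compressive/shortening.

Internal axial forces (sectioning from the free end, tension +): N_BC = 22.8 kN, N_AB = 64.9 kN.
A_AB = 465.1 mm².
A_BC = 396.9 mm².
δ_AB = 64900·428/(465.1·195000) = 0.3063 mm
δ_BC = 22800·281/(396.9·205000) = 0.07873 mm
δ = Σδ_i = 0.385 mm.

0.385 mm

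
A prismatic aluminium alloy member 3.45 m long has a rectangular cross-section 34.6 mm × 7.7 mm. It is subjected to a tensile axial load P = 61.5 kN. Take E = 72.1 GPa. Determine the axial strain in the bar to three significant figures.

A = 266.4 mm².
σ = N/A = 230.8 MPa; ε = σ/E = 230.8/72100 = 3.202e-03.

0.00320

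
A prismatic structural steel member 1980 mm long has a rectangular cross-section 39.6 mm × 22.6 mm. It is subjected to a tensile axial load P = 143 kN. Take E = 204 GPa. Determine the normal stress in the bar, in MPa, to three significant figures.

A = 895 mm².
σ = N/A = 143000/895 = 159.8 MPa.

160 MPa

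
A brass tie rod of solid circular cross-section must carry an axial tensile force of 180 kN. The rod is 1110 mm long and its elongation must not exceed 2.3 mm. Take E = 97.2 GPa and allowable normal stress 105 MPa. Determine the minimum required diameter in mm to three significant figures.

46.7 mm

Required area A ≥ P/σ_allow = 180000/105 = 1714 mm².
For a solid circular section, d ≥ √(4A/π) = 46.72 mm.
Elongation limit: A ≥ PL/(Eδ_allow) = 180000·1110/(97200·2.3) = 893.7 mm² ⇒ d ≥ 33.73 mm.
The stress limit governs.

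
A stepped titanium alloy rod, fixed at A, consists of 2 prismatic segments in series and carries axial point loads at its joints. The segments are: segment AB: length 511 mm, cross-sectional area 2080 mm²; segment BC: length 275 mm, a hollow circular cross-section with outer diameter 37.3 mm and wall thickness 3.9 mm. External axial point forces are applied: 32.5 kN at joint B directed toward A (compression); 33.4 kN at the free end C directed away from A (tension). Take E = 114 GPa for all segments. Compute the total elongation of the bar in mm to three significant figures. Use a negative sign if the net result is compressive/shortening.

Internal axial forces (sectioning from the free end, tension +): N_BC = 33.4 kN, N_AB = 0.9 kN.
A_BC = 409.2 mm².
δ_AB = 900·511/(2080·114000) = 0.00194 mm
δ_BC = 33400·275/(409.2·114000) = 0.1969 mm
δ = Σδ_i = 0.1988 mm.

0.199 mm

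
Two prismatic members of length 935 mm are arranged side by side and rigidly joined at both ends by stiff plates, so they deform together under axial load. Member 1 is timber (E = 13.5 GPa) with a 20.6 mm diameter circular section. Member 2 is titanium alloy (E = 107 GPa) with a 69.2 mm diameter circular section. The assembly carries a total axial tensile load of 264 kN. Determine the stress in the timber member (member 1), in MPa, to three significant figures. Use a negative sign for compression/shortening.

8.76 MPa

A_1 = 333.3 mm².
A_2 = 3761 mm².
Equal strain + equilibrium ⇒ each member carries load in proportion to AE: A₁E₁ = 4499000 N, A₂E₂ = 402400000 N, ΣAE = 406900000 N.
σ₁ = P·E₁/ΣAE = 264000·13500/406900000 = 8.758 MPa.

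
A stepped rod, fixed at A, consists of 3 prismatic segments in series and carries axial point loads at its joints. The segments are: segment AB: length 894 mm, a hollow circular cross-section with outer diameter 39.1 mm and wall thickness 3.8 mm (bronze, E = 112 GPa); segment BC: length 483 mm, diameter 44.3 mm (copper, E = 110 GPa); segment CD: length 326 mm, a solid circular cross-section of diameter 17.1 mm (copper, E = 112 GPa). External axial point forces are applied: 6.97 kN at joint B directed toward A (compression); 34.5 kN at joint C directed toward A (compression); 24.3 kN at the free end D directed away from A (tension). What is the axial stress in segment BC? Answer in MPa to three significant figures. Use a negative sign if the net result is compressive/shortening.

Internal axial forces (sectioning from the free end, tension +): N_CD = 24.3 kN, N_BC = -10.2 kN, N_AB = -17.17 kN.
A_BC = 1541 mm².
σ_BC = N_BC/A_BC = -10200/1541 = -6.618 MPa.

-6.62 MPa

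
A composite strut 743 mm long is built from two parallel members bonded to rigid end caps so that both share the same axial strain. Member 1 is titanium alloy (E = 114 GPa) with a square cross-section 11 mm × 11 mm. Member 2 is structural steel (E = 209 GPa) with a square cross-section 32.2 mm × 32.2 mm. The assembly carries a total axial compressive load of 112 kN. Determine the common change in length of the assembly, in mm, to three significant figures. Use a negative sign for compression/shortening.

A_1 = 121 mm².
A_2 = 1037 mm².
Equal strain + equilibrium ⇒ each member carries load in proportion to AE: A₁E₁ = 13790000 N, A₂E₂ = 216700000 N, ΣAE = 230500000 N.
δ = PL/ΣAE = -112000·743/230500000 = -0.361 mm.

-0.361 mm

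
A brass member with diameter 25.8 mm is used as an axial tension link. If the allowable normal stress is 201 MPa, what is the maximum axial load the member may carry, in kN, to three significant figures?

A = 522.8 mm².
P_max = σ_allow · A = 201 · 522.8 = 105100 N = 105.1 kN.

105 kN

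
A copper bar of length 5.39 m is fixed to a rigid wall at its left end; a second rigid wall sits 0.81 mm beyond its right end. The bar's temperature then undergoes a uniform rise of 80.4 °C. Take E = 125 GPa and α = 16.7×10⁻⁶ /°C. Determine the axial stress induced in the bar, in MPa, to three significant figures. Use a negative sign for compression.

-149 MPa

Free thermal expansion αLΔT = 16.7e-6 · 5390 · 80.4 = 7.237 mm.
The walls engage after the gap closes; constrained expansion = 7.237 − 0.81 = 6.427 mm.
The walls impose strain ε = −(6.427)/5390 = -1.1924e-03; σ = Eε = 125000 · -1.1924e-03 = -149.1 MPa.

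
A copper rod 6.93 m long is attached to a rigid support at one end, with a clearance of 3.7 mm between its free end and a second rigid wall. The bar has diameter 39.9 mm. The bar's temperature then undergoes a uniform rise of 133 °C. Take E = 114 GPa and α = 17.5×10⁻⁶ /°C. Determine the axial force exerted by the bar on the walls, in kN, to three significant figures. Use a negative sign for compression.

Free thermal expansion αLΔT = 17.5e-6 · 6930 · 133 = 16.13 mm.
The walls engage after the gap closes; constrained expansion = 16.13 − 3.7 = 12.43 mm.
The walls impose strain ε = −(12.43)/6930 = -1.7936e-03; σ = Eε = 114000 · -1.7936e-03 = -204.5 MPa.
Wall reaction R = σ·A = -204.5·1250 = -255700 N = -255.7 kN.

-256 kN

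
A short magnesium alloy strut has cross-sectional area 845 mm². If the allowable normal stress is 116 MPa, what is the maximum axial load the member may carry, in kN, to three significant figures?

98.0 kN

P_max = σ_allow · A = 116 · 845 = 98020 N = 98.02 kN.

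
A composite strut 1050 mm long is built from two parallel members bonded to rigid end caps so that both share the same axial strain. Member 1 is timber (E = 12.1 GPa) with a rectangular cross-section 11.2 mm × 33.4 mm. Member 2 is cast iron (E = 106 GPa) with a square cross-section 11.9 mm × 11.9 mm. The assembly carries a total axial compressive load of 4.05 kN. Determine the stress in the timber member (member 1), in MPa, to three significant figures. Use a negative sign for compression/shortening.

-2.51 MPa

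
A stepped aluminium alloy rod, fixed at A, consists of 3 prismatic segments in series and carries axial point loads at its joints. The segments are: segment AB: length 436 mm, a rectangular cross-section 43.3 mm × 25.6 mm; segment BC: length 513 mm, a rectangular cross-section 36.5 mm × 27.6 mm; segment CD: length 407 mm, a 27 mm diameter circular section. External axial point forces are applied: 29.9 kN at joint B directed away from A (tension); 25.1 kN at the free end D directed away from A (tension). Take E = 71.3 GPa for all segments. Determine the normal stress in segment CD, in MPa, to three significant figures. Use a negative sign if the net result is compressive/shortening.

Internal axial forces (sectioning from the free end, tension +): N_CD = 25.1 kN, N_BC = 25.1 kN, N_AB = 55 kN.
A_CD = 572.6 mm².
σ_CD = N_CD/A_CD = 25100/572.6 = 43.84 MPa.

43.8 MPa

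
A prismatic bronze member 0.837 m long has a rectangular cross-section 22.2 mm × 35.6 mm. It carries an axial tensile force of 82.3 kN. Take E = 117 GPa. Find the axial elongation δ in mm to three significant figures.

A = 790.3 mm².
δ_mech = NL/(AE) = 82300·837/(790.3·117000) = 0.745 mm.

0.745 mm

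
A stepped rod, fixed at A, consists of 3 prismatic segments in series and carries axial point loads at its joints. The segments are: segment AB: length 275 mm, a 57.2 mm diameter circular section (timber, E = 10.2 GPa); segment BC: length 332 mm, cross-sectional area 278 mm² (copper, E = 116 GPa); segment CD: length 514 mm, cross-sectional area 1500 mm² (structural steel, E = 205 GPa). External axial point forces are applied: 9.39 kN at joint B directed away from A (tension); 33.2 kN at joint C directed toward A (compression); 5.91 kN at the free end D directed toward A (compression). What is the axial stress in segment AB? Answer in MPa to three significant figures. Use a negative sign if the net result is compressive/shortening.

Internal axial forces (sectioning from the free end, tension +): N_CD = -5.91 kN, N_BC = -39.11 kN, N_AB = -29.72 kN.
A_AB = 2570 mm².
σ_AB = N_AB/A_AB = -29720/2570 = -11.57 MPa.

-11.6 MPa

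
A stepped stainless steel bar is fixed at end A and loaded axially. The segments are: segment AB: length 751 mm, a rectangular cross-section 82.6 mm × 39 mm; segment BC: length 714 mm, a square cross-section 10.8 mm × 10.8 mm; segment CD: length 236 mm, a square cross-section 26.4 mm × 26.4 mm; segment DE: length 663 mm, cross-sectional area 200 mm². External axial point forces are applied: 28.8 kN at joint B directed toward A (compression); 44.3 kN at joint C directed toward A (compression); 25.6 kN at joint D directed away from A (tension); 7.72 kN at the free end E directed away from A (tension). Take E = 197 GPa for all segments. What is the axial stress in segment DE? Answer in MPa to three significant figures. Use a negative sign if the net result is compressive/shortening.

38.6 MPa

Internal axial forces (sectioning from the free end, tension +): N_DE = 7.72 kN, N_CD = 33.32 kN, N_BC = -10.98 kN, N_AB = -39.78 kN.
σ_DE = N_DE/A_DE = 7720/200 = 38.6 MPa.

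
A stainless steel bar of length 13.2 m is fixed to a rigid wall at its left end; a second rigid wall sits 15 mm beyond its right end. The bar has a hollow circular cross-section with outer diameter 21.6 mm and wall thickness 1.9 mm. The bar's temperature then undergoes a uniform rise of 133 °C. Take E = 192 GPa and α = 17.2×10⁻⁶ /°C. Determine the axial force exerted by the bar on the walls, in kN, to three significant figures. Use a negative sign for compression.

Free thermal expansion αLΔT = 17.2e-6 · 13200 · 133 = 30.2 mm.
The walls engage after the gap closes; constrained expansion = 30.2 − 15 = 15.2 mm.
The walls impose strain ε = −(15.2)/13200 = -1.1512e-03; σ = Eε = 192000 · -1.1512e-03 = -221 MPa.
Wall reaction R = σ·A = -221·117.6 = -25990 N = -25.99 kN.

-26.0 kN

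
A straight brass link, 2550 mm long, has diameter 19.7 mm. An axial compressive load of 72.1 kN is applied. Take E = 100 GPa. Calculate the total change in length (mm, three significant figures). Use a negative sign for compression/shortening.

-6.03 mm

A = 304.8 mm².
δ_mech = NL/(AE) = -72100·2550/(304.8·100000) = -6.032 mm.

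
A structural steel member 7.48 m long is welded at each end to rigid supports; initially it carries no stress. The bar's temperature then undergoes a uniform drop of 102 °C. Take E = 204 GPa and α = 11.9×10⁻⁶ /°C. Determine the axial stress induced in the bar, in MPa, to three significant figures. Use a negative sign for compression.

Free thermal expansion αLΔT = 11.9e-6 · 7480 · -102 = -9.079 mm.
The walls impose strain ε = −(-9.079)/7480 = 1.2138e-03; σ = Eε = 204000 · 1.2138e-03 = 247.6 MPa.

248 MPa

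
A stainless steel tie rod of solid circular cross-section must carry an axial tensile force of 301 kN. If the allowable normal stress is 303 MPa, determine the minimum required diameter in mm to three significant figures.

Required area A ≥ P/σ_allow = 301000/303 = 993.4 mm².
For a solid circular section, d ≥ √(4A/π) = 35.56 mm.

35.6 mm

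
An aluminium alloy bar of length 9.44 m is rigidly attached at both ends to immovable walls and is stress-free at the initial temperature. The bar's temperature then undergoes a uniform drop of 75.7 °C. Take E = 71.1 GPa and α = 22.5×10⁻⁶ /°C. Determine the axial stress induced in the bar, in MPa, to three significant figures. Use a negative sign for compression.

121 MPa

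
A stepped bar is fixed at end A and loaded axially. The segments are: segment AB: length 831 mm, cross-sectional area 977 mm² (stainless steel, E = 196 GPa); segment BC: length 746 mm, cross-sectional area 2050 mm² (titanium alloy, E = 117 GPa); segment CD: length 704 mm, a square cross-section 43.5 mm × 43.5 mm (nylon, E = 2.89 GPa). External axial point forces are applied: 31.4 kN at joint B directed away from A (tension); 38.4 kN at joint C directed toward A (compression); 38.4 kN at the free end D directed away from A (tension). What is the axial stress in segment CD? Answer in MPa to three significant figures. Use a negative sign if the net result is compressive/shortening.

Internal axial forces (sectioning from the free end, tension +): N_CD = 38.4 kN, N_BC = 0 kN, N_AB = 31.4 kN.
A_CD = 1892 mm².
σ_CD = N_CD/A_CD = 38400/1892 = 20.29 MPa.

20.3 MPa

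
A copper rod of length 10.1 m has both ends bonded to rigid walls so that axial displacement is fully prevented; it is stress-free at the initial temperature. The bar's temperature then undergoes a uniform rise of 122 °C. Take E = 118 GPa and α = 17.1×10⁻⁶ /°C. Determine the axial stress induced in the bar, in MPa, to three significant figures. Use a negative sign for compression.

Free thermal expansion αLΔT = 17.1e-6 · 10100 · 122 = 21.07 mm.
The walls impose strain ε = −(21.07)/10100 = -2.0862e-03; σ = Eε = 118000 · -2.0862e-03 = -246.2 MPa.

-246 MPa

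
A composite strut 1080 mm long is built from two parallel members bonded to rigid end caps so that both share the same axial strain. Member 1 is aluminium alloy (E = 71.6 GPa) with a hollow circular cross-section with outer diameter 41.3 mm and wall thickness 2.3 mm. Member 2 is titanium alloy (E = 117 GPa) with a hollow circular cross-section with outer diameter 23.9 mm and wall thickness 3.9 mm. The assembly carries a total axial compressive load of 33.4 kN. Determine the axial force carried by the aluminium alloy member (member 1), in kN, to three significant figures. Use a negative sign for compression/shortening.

A_1 = 281.8 mm².
A_2 = 245 mm².
Equal strain + equilibrium ⇒ each member carries load in proportion to AE: A₁E₁ = 20180000 N, A₂E₂ = 28670000 N, ΣAE = 48850000 N.
F₁ = P·A₁E₁/ΣAE = -33400·20180000/48850000 = -13800 N.

-13.8 kN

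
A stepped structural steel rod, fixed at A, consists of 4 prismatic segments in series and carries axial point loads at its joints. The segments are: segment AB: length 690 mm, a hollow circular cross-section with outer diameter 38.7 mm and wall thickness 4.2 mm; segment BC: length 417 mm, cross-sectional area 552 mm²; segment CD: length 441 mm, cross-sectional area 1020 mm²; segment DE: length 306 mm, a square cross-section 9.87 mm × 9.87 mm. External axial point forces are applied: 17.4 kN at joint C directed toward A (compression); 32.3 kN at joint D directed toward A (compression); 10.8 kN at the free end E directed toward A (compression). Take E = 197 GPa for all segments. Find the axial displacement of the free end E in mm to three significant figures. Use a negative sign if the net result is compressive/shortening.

Internal axial forces (sectioning from the free end, tension +): N_DE = -10.8 kN, N_CD = -43.1 kN, N_BC = -60.5 kN, N_AB = -60.5 kN.
A_AB = 455.2 mm².
A_DE = 97.42 mm².
δ_AB = -60500·690/(455.2·197000) = -0.4655 mm
δ_BC = -60500·417/(552·197000) = -0.232 mm
δ_CD = -43100·441/(1020·197000) = -0.09459 mm
δ_DE = -10800·306/(97.42·197000) = -0.1722 mm
δ = Σδ_i = -0.9643 mm.

-0.964 mm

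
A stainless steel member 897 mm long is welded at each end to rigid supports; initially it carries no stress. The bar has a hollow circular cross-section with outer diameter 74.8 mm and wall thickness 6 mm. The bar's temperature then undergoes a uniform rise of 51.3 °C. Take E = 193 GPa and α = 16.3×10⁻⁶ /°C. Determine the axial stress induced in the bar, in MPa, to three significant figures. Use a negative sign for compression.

-161 MPa

Free thermal expansion αLΔT = 16.3e-6 · 897 · 51.3 = 0.7501 mm.
The walls impose strain ε = −(0.7501)/897 = -8.3619e-04; σ = Eε = 193000 · -8.3619e-04 = -161.4 MPa.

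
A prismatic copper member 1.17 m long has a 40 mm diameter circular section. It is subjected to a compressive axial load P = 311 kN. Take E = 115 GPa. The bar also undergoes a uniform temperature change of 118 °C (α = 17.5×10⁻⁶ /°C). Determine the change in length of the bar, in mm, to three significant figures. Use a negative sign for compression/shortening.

-0.102 mm

A = 1257 mm².
δ_mech = NL/(AE) = -311000·1170/(1257·115000) = -2.518 mm.
δ_thermal = αLΔT = 17.5e-6·1170·118 = 2.416 mm.
δ = δ_mech + δ_thermal = -0.1019 mm.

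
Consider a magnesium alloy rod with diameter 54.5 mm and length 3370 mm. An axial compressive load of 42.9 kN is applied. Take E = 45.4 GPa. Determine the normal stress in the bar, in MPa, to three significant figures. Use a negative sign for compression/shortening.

-18.4 MPa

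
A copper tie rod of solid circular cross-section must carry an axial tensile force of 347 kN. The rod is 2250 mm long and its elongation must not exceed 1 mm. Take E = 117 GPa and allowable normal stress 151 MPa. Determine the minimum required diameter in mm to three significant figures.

92.2 mm

Required area A ≥ P/σ_allow = 347000/151 = 2298 mm².
For a solid circular section, d ≥ √(4A/π) = 54.09 mm.
Elongation limit: A ≥ PL/(Eδ_allow) = 347000·2250/(117000·1) = 6673 mm² ⇒ d ≥ 92.18 mm.
The elongation limit governs.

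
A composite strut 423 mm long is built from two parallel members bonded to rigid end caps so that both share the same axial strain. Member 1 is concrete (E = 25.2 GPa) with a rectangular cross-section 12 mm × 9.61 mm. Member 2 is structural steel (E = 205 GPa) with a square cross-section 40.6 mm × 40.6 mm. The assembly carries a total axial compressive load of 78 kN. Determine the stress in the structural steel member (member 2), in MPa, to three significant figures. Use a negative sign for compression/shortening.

A_1 = 115.3 mm².
A_2 = 1648 mm².
Equal strain + equilibrium ⇒ each member carries load in proportion to AE: A₁E₁ = 2906000 N, A₂E₂ = 337900000 N, ΣAE = 340800000 N.
σ₂ = P·E₂/ΣAE = -78000·205000/340800000 = -46.92 MPa.

-46.9 MPa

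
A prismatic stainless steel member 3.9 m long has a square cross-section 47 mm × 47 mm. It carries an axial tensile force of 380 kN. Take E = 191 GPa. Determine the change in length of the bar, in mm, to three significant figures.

A = 2209 mm².
δ_mech = NL/(AE) = 380000·3900/(2209·191000) = 3.513 mm.

3.51 mm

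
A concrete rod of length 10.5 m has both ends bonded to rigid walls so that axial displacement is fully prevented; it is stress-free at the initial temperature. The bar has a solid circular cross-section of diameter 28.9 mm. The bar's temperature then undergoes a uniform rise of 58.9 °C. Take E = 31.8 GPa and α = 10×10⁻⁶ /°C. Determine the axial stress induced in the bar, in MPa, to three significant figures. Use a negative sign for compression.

-18.7 MPa

Free thermal expansion αLΔT = 10e-6 · 10500 · 58.9 = 6.184 mm.
The walls impose strain ε = −(6.184)/10500 = -5.8900e-04; σ = Eε = 31800 · -5.8900e-04 = -18.73 MPa.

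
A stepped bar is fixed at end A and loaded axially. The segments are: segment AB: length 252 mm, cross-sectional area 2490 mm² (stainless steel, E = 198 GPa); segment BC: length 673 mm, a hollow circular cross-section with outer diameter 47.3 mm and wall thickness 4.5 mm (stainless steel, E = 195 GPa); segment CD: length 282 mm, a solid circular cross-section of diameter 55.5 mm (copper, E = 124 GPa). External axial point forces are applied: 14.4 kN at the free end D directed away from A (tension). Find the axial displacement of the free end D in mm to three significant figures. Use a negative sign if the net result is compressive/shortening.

0.103 mm

Internal axial forces (sectioning from the free end, tension +): N_CD = 14.4 kN, N_BC = 14.4 kN, N_AB = 14.4 kN.
A_BC = 605.1 mm².
A_CD = 2419 mm².
δ_AB = 14400·252/(2490·198000) = 0.00736 mm
δ_BC = 14400·673/(605.1·195000) = 0.08214 mm
δ_CD = 14400·282/(2419·124000) = 0.01354 mm
δ = Σδ_i = 0.103 mm.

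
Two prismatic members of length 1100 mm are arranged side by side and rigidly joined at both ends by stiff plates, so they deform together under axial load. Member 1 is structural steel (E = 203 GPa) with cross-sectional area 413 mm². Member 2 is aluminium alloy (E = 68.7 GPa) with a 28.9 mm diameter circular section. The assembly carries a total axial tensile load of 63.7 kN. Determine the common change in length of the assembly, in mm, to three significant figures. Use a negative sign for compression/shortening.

0.544 mm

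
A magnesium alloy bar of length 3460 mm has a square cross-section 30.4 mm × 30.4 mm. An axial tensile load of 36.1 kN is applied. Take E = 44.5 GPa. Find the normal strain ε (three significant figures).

A = 924.2 mm².
σ = N/A = 39.06 MPa; ε = σ/E = 39.06/44500 = 8.778e-04.

8.78e-04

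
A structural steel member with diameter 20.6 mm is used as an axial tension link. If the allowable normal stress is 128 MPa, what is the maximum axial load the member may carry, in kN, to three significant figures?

42.7 kN

A = 333.3 mm².
P_max = σ_allow · A = 128 · 333.3 = 42660 N = 42.66 kN.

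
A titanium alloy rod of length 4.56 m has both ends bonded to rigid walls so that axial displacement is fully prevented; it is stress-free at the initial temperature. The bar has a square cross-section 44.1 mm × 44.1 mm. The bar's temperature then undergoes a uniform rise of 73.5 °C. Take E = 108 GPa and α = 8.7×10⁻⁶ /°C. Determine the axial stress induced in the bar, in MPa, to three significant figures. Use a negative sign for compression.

-69.1 MPa

Free thermal expansion αLΔT = 8.7e-6 · 4560 · 73.5 = 2.916 mm.
The walls impose strain ε = −(2.916)/4560 = -6.3945e-04; σ = Eε = 108000 · -6.3945e-04 = -69.06 MPa.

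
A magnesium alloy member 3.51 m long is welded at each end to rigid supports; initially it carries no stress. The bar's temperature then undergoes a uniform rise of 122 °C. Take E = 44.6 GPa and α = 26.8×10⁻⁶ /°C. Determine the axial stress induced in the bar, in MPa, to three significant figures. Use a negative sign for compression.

Free thermal expansion αLΔT = 26.8e-6 · 3510 · 122 = 11.48 mm.
The walls impose strain ε = −(11.48)/3510 = -3.2696e-03; σ = Eε = 44600 · -3.2696e-03 = -145.8 MPa.

-146 MPa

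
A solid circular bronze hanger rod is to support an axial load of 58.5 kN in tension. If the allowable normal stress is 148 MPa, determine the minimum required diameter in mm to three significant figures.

22.4 mm

Required area A ≥ P/σ_allow = 58500/148 = 395.3 mm².
For a solid circular section, d ≥ √(4A/π) = 22.43 mm.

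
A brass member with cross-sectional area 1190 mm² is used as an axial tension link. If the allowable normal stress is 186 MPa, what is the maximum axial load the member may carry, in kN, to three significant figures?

221 kN

P_max = σ_allow · A = 186 · 1190 = 221300 N = 221.3 kN.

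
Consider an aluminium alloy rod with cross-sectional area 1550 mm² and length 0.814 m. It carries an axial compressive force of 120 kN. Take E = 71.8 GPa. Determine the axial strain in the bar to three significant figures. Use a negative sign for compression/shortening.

σ = N/A = -77.42 MPa; ε = σ/E = -77.42/71800 = -1.078e-03.

-0.00108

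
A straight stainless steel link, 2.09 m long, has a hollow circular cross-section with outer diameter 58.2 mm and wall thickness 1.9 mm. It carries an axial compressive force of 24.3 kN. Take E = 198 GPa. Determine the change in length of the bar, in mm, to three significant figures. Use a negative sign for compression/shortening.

A = 336.1 mm².
δ_mech = NL/(AE) = -24300·2090/(336.1·198000) = -0.7633 mm.

-0.763 mm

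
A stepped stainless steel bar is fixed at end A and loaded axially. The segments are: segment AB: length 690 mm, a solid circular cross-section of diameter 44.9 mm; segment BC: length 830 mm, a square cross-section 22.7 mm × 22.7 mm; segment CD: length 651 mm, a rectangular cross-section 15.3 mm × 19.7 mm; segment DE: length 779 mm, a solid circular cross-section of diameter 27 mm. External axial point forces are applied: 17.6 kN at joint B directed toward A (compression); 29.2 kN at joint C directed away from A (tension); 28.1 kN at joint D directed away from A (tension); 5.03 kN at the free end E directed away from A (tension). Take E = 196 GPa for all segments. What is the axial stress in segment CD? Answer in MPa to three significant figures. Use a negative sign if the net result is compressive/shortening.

110 MPa

Internal axial forces (sectioning from the free end, tension +): N_DE = 5.03 kN, N_CD = 33.13 kN, N_BC = 62.33 kN, N_AB = 44.73 kN.
A_CD = 301.4 mm².
σ_CD = N_CD/A_CD = 33130/301.4 = 109.9 MPa.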